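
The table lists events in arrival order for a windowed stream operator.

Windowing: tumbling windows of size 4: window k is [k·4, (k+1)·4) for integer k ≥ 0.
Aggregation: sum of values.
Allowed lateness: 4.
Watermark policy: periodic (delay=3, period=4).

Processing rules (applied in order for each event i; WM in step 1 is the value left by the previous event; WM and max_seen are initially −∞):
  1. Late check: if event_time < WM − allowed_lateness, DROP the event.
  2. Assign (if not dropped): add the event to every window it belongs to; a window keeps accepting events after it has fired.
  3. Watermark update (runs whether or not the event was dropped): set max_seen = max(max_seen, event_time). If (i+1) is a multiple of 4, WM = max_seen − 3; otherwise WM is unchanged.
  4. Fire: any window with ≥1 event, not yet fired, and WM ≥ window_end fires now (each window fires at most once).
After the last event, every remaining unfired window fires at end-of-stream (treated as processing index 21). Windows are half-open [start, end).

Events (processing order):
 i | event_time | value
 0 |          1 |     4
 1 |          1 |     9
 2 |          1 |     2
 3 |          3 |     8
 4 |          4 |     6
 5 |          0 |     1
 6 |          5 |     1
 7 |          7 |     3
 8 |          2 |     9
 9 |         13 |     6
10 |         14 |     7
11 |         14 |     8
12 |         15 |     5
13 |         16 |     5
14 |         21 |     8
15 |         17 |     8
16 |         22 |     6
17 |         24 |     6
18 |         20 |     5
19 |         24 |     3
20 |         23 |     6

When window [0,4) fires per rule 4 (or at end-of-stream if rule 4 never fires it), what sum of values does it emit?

24

i=0 t=1 v=4: → [0,4); WM=−∞
i=1 t=1 v=9: → [0,4); WM=−∞
i=2 t=1 v=2: → [0,4); WM=−∞
i=3 t=3 v=8: → [0,4); WM=0
i=4 t=4 v=6: → [4,8); WM=0
i=5 t=0 v=1: → [0,4); WM=0
i=6 t=5 v=1: → [4,8); WM=0
i=7 t=7 v=3: → [4,8); WM=4; [0,4) fires=24
i=8 t=2 v=9: → [0,4); WM=4
i=9 t=13 v=6: → [12,16); WM=4
i=10 t=14 v=7: → [12,16); WM=4
i=11 t=14 v=8: → [12,16); WM=11; [4,8) fires=10
i=12 t=15 v=5: → [12,16); WM=11
i=13 t=16 v=5: → [16,20); WM=11
i=14 t=21 v=8: → [20,24); WM=11
i=15 t=17 v=8: → [16,20); WM=18; [12,16) fires=26
i=16 t=22 v=6: → [20,24); WM=18
i=17 t=24 v=6: → [24,28); WM=18
i=18 t=20 v=5: → [20,24); WM=18
i=19 t=24 v=3: → [24,28); WM=21; [16,20) fires=13
i=20 t=23 v=6: → [20,24); WM=21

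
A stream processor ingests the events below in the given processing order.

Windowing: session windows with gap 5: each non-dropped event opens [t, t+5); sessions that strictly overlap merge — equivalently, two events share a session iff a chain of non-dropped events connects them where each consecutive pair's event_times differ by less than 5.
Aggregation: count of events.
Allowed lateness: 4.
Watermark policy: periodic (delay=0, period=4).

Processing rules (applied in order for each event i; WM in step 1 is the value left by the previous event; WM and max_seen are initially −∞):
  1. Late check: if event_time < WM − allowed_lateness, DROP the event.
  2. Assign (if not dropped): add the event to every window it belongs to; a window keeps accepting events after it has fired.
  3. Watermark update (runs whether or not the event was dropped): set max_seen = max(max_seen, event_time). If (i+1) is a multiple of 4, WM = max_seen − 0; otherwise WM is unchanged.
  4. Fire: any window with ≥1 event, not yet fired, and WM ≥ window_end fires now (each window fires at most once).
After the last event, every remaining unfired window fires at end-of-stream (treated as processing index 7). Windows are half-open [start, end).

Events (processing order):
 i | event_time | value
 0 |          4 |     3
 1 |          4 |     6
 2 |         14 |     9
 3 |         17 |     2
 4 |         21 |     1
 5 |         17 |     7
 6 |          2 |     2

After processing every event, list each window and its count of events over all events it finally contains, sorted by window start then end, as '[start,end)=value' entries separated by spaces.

[4,9)=2 [14,26)=4

i=0 t=4 v=3: → [4,9); WM=−∞
i=1 t=4 v=6: → [4,9); WM=−∞
i=2 t=14 v=9: → [14,19); WM=−∞
i=3 t=17 v=2: → [14,22); WM=17
i=4 t=21 v=1: → [14,26); WM=17
i=5 t=17 v=7: → [14,26); WM=17
i=6 t=2 v=2: DROP (t<17-4); WM=17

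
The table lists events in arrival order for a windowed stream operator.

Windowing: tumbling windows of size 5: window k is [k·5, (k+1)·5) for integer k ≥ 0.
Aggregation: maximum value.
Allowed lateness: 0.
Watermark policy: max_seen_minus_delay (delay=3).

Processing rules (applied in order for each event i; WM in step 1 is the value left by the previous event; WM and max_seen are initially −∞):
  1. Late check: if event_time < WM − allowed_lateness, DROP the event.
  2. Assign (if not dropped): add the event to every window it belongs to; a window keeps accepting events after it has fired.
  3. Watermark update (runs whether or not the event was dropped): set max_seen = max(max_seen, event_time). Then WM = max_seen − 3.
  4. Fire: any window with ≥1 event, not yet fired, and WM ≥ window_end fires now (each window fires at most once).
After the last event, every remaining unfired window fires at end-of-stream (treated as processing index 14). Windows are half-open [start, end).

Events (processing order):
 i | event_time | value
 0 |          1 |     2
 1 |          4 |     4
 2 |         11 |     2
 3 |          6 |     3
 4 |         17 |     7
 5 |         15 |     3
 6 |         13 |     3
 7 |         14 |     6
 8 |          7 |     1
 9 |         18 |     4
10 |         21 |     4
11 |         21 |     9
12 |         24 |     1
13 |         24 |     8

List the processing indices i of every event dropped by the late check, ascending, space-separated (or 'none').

3 6 8

i=0 t=1 v=2: → [0,5); WM=-2
i=1 t=4 v=4: → [0,5); WM=1
i=2 t=11 v=2: → [10,15); WM=8; [0,5) fires=4
i=3 t=6 v=3: DROP (t<8-0); WM=8
i=4 t=17 v=7: → [15,20); WM=14
i=5 t=15 v=3: → [15,20); WM=14
i=6 t=13 v=3: DROP (t<14-0); WM=14
i=7 t=14 v=6: → [10,15); WM=14
i=8 t=7 v=1: DROP (t<14-0); WM=14
i=9 t=18 v=4: → [15,20); WM=15; [10,15) fires=6
i=10 t=21 v=4: → [20,25); WM=18
i=11 t=21 v=9: → [20,25); WM=18
i=12 t=24 v=1: → [20,25); WM=21; [15,20) fires=7
i=13 t=24 v=8: → [20,25); WM=21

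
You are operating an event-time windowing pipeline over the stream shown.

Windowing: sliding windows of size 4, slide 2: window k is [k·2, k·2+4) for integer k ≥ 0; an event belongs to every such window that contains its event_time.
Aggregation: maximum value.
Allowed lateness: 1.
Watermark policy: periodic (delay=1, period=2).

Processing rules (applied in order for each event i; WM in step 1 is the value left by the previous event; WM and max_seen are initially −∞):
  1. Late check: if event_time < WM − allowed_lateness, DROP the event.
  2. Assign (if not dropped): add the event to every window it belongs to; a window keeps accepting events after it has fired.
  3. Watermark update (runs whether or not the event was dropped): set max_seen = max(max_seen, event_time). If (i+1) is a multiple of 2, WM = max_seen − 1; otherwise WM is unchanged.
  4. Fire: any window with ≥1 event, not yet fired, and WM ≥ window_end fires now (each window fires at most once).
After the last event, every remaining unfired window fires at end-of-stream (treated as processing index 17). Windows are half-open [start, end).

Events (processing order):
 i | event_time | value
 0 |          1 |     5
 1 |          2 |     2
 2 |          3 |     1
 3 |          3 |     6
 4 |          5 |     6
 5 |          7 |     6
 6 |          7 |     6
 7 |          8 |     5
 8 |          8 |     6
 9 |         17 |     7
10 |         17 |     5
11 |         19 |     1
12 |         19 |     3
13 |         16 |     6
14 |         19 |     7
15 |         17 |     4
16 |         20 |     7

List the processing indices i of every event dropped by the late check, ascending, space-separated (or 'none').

i=0 t=1 v=5: → [0,4); WM=−∞
i=1 t=2 v=2: → [2,6),[0,4); WM=1
i=2 t=3 v=1: → [2,6),[0,4); WM=1
i=3 t=3 v=6: → [2,6),[0,4); WM=2
i=4 t=5 v=6: → [4,8),[2,6); WM=2
i=5 t=7 v=6: → [6,10),[4,8); WM=6; [0,4) fires=6 [2,6) fires=6
i=6 t=7 v=6: → [6,10),[4,8); WM=6
i=7 t=8 v=5: → [8,12),[6,10); WM=7
i=8 t=8 v=6: → [8,12),[6,10); WM=7
i=9 t=17 v=7: → [16,20),[14,18); WM=16; [4,8) fires=6 [6,10) fires=6 [8,12) fires=6
i=10 t=17 v=5: → [16,20),[14,18); WM=16
i=11 t=19 v=1: → [18,22),[16,20); WM=18; [14,18) fires=7
i=12 t=19 v=3: → [18,22),[16,20); WM=18
i=13 t=16 v=6: DROP (t<18-1); WM=18
i=14 t=19 v=7: → [18,22),[16,20); WM=18
i=15 t=17 v=4: → [16,20),[14,18); WM=18
i=16 t=20 v=7: → [20,24),[18,22); WM=18

13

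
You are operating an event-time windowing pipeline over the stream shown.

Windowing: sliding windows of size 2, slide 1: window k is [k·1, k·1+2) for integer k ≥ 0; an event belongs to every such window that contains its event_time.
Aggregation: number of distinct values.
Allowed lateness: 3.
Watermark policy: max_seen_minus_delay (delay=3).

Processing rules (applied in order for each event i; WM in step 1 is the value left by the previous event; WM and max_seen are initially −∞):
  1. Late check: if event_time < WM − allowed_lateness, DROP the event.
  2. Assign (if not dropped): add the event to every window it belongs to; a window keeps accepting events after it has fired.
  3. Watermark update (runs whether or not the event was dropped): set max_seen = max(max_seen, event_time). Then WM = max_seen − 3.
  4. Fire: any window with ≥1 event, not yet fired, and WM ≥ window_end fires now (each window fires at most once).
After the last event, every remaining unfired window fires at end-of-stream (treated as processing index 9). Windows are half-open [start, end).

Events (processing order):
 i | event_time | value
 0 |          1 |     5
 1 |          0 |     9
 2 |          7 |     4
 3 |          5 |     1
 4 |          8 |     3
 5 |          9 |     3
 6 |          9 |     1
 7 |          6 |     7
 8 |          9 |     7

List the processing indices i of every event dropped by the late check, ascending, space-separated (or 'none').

i=0 t=1 v=5: → [1,3),[0,2); WM=-2
i=1 t=0 v=9: → [0,2); WM=-2
i=2 t=7 v=4: → [7,9),[6,8); WM=4; [0,2) fires=2 [1,3) fires=1
i=3 t=5 v=1: → [5,7),[4,6); WM=4
i=4 t=8 v=3: → [8,10),[7,9); WM=5
i=5 t=9 v=3: → [9,11),[8,10); WM=6; [4,6) fires=1
i=6 t=9 v=1: → [9,11),[8,10); WM=6
i=7 t=6 v=7: → [6,8),[5,7); WM=6
i=8 t=9 v=7: → [9,11),[8,10); WM=6

none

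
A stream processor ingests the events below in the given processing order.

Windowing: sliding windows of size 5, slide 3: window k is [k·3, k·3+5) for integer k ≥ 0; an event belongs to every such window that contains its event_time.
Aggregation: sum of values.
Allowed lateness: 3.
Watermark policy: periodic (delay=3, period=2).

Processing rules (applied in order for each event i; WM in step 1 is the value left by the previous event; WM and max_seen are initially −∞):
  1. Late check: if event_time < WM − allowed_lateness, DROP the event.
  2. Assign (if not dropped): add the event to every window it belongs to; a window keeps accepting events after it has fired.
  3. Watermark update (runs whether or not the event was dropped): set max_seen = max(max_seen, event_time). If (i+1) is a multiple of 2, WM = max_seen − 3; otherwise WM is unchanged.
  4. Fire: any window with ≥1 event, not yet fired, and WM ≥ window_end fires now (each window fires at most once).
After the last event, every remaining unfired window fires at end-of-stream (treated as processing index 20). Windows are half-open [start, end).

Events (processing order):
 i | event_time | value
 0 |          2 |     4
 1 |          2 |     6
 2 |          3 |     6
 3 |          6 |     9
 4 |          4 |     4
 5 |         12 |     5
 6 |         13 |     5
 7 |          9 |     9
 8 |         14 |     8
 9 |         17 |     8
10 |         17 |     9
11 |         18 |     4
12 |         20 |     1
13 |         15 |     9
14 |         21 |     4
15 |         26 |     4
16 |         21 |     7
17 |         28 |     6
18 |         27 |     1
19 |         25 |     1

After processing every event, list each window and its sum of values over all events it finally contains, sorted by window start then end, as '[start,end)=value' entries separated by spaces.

i=0 t=2 v=4: → [0,5); WM=−∞
i=1 t=2 v=6: → [0,5); WM=-1
i=2 t=3 v=6: → [3,8),[0,5); WM=-1
i=3 t=6 v=9: → [6,11),[3,8); WM=3
i=4 t=4 v=4: → [3,8),[0,5); WM=3
i=5 t=12 v=5: → [12,17),[9,14); WM=9; [0,5) fires=20 [3,8) fires=19
i=6 t=13 v=5: → [12,17),[9,14); WM=9
i=7 t=9 v=9: → [9,14),[6,11); WM=10
i=8 t=14 v=8: → [12,17); WM=10
i=9 t=17 v=8: → [15,20); WM=14; [6,11) fires=18 [9,14) fires=19
i=10 t=17 v=9: → [15,20); WM=14
i=11 t=18 v=4: → [18,23),[15,20); WM=15
i=12 t=20 v=1: → [18,23); WM=15
i=13 t=15 v=9: → [15,20),[12,17); WM=17; [12,17) fires=27
i=14 t=21 v=4: → [21,26),[18,23); WM=17
i=15 t=26 v=4: → [24,29); WM=23; [15,20) fires=30 [18,23) fires=9
i=16 t=21 v=7: → [21,26),[18,23); WM=23
i=17 t=28 v=6: → [27,32),[24,29); WM=25
i=18 t=27 v=1: → [27,32),[24,29); WM=25
i=19 t=25 v=1: → [24,29),[21,26); WM=25

[0,5)=20 [3,8)=19 [6,11)=18 [9,14)=19 [12,17)=27 [15,20)=30 [18,23)=16 [21,26)=12 [24,29)=12 [27,32)=7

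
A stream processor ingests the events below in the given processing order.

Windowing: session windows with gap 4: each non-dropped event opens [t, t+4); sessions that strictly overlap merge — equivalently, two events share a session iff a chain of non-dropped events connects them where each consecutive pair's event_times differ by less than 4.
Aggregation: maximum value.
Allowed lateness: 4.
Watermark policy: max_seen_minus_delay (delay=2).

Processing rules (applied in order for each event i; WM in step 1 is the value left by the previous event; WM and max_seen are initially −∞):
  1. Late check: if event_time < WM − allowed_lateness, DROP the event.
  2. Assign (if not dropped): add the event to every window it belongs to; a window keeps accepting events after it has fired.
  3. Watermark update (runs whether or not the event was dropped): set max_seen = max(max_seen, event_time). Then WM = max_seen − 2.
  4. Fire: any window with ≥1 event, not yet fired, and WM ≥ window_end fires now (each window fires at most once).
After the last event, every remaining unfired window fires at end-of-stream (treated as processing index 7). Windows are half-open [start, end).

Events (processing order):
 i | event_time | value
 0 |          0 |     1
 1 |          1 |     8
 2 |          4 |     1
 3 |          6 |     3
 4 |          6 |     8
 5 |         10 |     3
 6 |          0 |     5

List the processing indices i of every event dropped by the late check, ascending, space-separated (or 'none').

i=0 t=0 v=1: → [0,4); WM=-2
i=1 t=1 v=8: → [0,5); WM=-1
i=2 t=4 v=1: → [0,8); WM=2
i=3 t=6 v=3: → [0,10); WM=4
i=4 t=6 v=8: → [0,10); WM=4
i=5 t=10 v=3: → [10,14); WM=8
i=6 t=0 v=5: DROP (t<8-4); WM=8

6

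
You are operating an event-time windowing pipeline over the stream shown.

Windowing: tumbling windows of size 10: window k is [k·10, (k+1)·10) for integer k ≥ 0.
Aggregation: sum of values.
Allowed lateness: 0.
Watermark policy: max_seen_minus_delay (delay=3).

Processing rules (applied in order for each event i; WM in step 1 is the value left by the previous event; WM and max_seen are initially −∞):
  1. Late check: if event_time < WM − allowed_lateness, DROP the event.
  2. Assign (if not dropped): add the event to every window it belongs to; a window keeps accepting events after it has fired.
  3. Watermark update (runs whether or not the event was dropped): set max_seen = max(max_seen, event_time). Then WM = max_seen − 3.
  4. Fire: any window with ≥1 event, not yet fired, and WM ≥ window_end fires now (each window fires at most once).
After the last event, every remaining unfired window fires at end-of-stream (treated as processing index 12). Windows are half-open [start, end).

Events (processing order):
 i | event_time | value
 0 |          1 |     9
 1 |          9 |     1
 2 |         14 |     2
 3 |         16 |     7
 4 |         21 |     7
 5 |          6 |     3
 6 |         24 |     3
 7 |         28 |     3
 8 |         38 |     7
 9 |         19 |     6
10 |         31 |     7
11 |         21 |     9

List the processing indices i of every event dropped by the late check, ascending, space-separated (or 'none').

5 9 10 11

i=0 t=1 v=9: → [0,10); WM=-2
i=1 t=9 v=1: → [0,10); WM=6
i=2 t=14 v=2: → [10,20); WM=11; [0,10) fires=10
i=3 t=16 v=7: → [10,20); WM=13
i=4 t=21 v=7: → [20,30); WM=18
i=5 t=6 v=3: DROP (t<18-0); WM=18
i=6 t=24 v=3: → [20,30); WM=21; [10,20) fires=9
i=7 t=28 v=3: → [20,30); WM=25
i=8 t=38 v=7: → [30,40); WM=35; [20,30) fires=13
i=9 t=19 v=6: DROP (t<35-0); WM=35
i=10 t=31 v=7: DROP (t<35-0); WM=35
i=11 t=21 v=9: DROP (t<35-0); WM=35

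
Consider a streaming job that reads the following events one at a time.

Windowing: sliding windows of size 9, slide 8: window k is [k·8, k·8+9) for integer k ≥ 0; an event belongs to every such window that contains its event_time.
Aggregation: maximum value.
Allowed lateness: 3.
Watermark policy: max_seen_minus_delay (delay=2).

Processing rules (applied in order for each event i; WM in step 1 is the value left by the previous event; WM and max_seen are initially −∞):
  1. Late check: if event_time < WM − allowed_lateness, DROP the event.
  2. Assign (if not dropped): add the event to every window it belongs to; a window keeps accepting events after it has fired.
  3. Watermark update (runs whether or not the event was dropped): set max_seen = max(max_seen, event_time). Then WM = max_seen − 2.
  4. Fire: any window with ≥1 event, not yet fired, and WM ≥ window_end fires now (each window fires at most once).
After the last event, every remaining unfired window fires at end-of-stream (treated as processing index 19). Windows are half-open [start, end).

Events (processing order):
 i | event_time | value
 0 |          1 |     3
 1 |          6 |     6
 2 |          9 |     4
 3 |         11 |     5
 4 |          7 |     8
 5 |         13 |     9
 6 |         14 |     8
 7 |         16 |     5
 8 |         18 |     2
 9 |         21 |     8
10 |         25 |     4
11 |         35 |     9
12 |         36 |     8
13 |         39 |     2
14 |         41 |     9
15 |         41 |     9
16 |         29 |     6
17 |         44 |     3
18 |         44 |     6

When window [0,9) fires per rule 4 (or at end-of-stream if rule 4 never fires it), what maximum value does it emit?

6

i=0 t=1 v=3: → [0,9); WM=-1
i=1 t=6 v=6: → [0,9); WM=4
i=2 t=9 v=4: → [8,17); WM=7
i=3 t=11 v=5: → [8,17); WM=9; [0,9) fires=6
i=4 t=7 v=8: → [0,9); WM=9
i=5 t=13 v=9: → [8,17); WM=11
i=6 t=14 v=8: → [8,17); WM=12
i=7 t=16 v=5: → [16,25),[8,17); WM=14
i=8 t=18 v=2: → [16,25); WM=16
i=9 t=21 v=8: → [16,25); WM=19; [8,17) fires=9
i=10 t=25 v=4: → [24,33); WM=23
i=11 t=35 v=9: → [32,41); WM=33; [16,25) fires=8 [24,33) fires=4
i=12 t=36 v=8: → [32,41); WM=34
i=13 t=39 v=2: → [32,41); WM=37
i=14 t=41 v=9: → [40,49); WM=39
i=15 t=41 v=9: → [40,49); WM=39
i=16 t=29 v=6: DROP (t<39-3); WM=39
i=17 t=44 v=3: → [40,49); WM=42; [32,41) fires=9
i=18 t=44 v=6: → [40,49); WM=42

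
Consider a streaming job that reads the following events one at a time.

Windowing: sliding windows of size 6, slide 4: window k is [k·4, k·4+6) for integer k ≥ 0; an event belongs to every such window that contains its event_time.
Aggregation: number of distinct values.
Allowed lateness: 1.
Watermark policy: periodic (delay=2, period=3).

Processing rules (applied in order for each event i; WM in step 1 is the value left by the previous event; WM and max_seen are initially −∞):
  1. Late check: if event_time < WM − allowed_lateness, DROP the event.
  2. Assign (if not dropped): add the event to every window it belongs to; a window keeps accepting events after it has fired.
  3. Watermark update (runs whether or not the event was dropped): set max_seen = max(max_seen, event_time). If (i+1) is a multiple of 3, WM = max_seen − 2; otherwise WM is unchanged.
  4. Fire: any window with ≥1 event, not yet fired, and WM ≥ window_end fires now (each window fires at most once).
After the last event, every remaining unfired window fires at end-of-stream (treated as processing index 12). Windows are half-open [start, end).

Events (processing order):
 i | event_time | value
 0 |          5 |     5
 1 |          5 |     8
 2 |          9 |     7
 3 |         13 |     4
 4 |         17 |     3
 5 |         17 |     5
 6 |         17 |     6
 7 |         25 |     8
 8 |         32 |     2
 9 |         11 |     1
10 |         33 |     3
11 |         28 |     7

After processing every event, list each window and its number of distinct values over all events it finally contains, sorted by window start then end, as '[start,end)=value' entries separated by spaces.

[0,6)=2 [4,10)=3 [8,14)=2 [12,18)=4 [16,22)=3 [20,26)=1 [24,30)=1 [28,34)=2 [32,38)=2

i=0 t=5 v=5: → [4,10),[0,6); WM=−∞
i=1 t=5 v=8: → [4,10),[0,6); WM=−∞
i=2 t=9 v=7: → [8,14),[4,10); WM=7; [0,6) fires=2
i=3 t=13 v=4: → [12,18),[8,14); WM=7
i=4 t=17 v=3: → [16,22),[12,18); WM=7
i=5 t=17 v=5: → [16,22),[12,18); WM=15; [4,10) fires=3 [8,14) fires=2
i=6 t=17 v=6: → [16,22),[12,18); WM=15
i=7 t=25 v=8: → [24,30),[20,26); WM=15
i=8 t=32 v=2: → [32,38),[28,34); WM=30; [12,18) fires=4 [16,22) fires=3 [20,26) fires=1 [24,30) fires=1
i=9 t=11 v=1: DROP (t<30-1); WM=30
i=10 t=33 v=3: → [32,38),[28,34); WM=30
i=11 t=28 v=7: DROP (t<30-1); WM=31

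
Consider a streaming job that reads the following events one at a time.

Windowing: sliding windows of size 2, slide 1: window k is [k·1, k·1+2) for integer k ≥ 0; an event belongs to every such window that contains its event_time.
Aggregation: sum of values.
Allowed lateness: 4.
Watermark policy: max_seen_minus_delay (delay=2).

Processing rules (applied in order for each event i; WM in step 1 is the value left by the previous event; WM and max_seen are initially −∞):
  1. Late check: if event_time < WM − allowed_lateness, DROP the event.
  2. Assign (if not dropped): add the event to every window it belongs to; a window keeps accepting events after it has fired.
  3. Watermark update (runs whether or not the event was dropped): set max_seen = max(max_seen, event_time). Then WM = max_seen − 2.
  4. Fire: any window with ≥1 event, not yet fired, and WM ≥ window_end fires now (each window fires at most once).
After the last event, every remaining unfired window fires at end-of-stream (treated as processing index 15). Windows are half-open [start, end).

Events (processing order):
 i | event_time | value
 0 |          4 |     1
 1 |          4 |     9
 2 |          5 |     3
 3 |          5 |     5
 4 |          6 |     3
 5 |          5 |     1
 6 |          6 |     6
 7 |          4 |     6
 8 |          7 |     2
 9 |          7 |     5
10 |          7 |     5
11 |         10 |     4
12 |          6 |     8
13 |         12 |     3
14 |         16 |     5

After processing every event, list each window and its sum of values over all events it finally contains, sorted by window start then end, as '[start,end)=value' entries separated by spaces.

[3,5)=16 [4,6)=25 [5,7)=26 [6,8)=29 [7,9)=12 [9,11)=4 [10,12)=4 [11,13)=3 [12,14)=3 [15,17)=5 [16,18)=5

i=0 t=4 v=1: → [4,6),[3,5); WM=2
i=1 t=4 v=9: → [4,6),[3,5); WM=2
i=2 t=5 v=3: → [5,7),[4,6); WM=3
i=3 t=5 v=5: → [5,7),[4,6); WM=3
i=4 t=6 v=3: → [6,8),[5,7); WM=4
i=5 t=5 v=1: → [5,7),[4,6); WM=4
i=6 t=6 v=6: → [6,8),[5,7); WM=4
i=7 t=4 v=6: → [4,6),[3,5); WM=4
i=8 t=7 v=2: → [7,9),[6,8); WM=5; [3,5) fires=16
i=9 t=7 v=5: → [7,9),[6,8); WM=5
i=10 t=7 v=5: → [7,9),[6,8); WM=5
i=11 t=10 v=4: → [10,12),[9,11); WM=8; [4,6) fires=25 [5,7) fires=18 [6,8) fires=21
i=12 t=6 v=8: → [6,8),[5,7); WM=8
i=13 t=12 v=3: → [12,14),[11,13); WM=10; [7,9) fires=12
i=14 t=16 v=5: → [16,18),[15,17); WM=14; [9,11) fires=4 [10,12) fires=4 [11,13) fires=3 [12,14) fires=3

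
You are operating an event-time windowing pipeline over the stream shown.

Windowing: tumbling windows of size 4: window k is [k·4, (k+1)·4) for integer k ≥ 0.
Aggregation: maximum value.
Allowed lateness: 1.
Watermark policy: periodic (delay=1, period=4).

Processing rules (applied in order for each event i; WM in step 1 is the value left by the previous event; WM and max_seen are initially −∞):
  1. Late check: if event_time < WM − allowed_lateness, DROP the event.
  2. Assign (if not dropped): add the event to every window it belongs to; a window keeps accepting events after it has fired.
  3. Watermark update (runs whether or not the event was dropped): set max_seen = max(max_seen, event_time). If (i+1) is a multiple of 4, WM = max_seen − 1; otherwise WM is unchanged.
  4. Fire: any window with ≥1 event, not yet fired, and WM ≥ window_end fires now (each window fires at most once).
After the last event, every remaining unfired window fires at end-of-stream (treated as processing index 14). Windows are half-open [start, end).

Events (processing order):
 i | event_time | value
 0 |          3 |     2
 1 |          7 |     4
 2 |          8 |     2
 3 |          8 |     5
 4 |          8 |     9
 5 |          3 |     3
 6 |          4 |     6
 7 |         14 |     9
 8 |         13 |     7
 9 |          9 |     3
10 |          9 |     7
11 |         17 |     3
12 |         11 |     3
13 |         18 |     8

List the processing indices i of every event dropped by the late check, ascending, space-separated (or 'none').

i=0 t=3 v=2: → [0,4); WM=−∞
i=1 t=7 v=4: → [4,8); WM=−∞
i=2 t=8 v=2: → [8,12); WM=−∞
i=3 t=8 v=5: → [8,12); WM=7; [0,4) fires=2
i=4 t=8 v=9: → [8,12); WM=7
i=5 t=3 v=3: DROP (t<7-1); WM=7
i=6 t=4 v=6: DROP (t<7-1); WM=7
i=7 t=14 v=9: → [12,16); WM=13; [4,8) fires=4 [8,12) fires=9
i=8 t=13 v=7: → [12,16); WM=13
i=9 t=9 v=3: DROP (t<13-1); WM=13
i=10 t=9 v=7: DROP (t<13-1); WM=13
i=11 t=17 v=3: → [16,20); WM=16; [12,16) fires=9
i=12 t=11 v=3: DROP (t<16-1); WM=16
i=13 t=18 v=8: → [16,20); WM=16

5 6 9 10 12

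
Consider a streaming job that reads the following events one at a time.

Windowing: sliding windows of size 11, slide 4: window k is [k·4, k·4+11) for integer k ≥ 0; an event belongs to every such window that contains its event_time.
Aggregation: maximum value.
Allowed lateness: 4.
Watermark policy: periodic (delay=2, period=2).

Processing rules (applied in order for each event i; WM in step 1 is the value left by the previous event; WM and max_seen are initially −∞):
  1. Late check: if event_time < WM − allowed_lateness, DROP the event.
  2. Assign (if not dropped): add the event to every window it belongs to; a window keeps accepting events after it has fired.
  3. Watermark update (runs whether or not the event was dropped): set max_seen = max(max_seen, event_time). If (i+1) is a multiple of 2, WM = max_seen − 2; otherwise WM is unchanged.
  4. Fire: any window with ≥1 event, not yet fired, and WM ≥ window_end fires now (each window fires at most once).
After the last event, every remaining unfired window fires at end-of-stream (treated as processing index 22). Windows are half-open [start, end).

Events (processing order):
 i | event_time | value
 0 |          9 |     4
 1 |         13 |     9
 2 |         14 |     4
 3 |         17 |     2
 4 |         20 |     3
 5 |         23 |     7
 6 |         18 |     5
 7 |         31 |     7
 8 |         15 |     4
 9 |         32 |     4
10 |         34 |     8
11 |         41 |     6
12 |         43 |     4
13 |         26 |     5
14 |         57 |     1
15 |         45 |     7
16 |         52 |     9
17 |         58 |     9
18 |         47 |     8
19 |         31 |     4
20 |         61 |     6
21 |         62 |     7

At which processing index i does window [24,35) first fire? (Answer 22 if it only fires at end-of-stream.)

i=0 t=9 v=4: → [8,19),[4,15),[0,11); WM=−∞
i=1 t=13 v=9: → [12,23),[8,19),[4,15); WM=11; [0,11) fires=4
i=2 t=14 v=4: → [12,23),[8,19),[4,15); WM=11
i=3 t=17 v=2: → [16,27),[12,23),[8,19); WM=15; [4,15) fires=9
i=4 t=20 v=3: → [20,31),[16,27),[12,23); WM=15
i=5 t=23 v=7: → [20,31),[16,27); WM=21; [8,19) fires=9
i=6 t=18 v=5: → [16,27),[12,23),[8,19); WM=21
i=7 t=31 v=7: → [28,39),[24,35); WM=29; [12,23) fires=9 [16,27) fires=7
i=8 t=15 v=4: DROP (t<29-4); WM=29
i=9 t=32 v=4: → [32,43),[28,39),[24,35); WM=30
i=10 t=34 v=8: → [32,43),[28,39),[24,35); WM=30
i=11 t=41 v=6: → [40,51),[36,47),[32,43); WM=39; [20,31) fires=7 [24,35) fires=8 [28,39) fires=8
i=12 t=43 v=4: → [40,51),[36,47); WM=39
i=13 t=26 v=5: DROP (t<39-4); WM=41
i=14 t=57 v=1: → [56,67),[52,63),[48,59); WM=41
i=15 t=45 v=7: → [44,55),[40,51),[36,47); WM=55; [32,43) fires=8 [36,47) fires=7 [40,51) fires=7 [44,55) fires=7
i=16 t=52 v=9: → [52,63),[48,59),[44,55); WM=55
i=17 t=58 v=9: → [56,67),[52,63),[48,59); WM=56
i=18 t=47 v=8: DROP (t<56-4); WM=56
i=19 t=31 v=4: DROP (t<56-4); WM=56
i=20 t=61 v=6: → [60,71),[56,67),[52,63); WM=56
i=21 t=62 v=7: → [60,71),[56,67),[52,63); WM=60; [48,59) fires=9

11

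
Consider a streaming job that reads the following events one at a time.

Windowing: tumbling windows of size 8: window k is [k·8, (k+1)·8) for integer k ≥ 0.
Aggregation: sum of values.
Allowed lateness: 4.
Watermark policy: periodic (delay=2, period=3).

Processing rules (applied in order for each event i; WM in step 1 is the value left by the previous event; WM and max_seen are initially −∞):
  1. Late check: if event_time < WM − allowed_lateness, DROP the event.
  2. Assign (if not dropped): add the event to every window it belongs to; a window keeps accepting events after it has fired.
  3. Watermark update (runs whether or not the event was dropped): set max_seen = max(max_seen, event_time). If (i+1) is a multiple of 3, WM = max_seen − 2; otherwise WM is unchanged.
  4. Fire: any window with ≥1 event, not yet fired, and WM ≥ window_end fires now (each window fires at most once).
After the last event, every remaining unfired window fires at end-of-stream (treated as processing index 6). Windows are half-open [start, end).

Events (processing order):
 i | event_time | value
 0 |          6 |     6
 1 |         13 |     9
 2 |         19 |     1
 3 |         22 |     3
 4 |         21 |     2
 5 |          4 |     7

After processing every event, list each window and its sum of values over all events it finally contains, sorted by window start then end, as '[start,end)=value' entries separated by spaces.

[0,8)=6 [8,16)=9 [16,24)=6

i=0 t=6 v=6: → [0,8); WM=−∞
i=1 t=13 v=9: → [8,16); WM=−∞
i=2 t=19 v=1: → [16,24); WM=17; [0,8) fires=6 [8,16) fires=9
i=3 t=22 v=3: → [16,24); WM=17
i=4 t=21 v=2: → [16,24); WM=17
i=5 t=4 v=7: DROP (t<17-4); WM=20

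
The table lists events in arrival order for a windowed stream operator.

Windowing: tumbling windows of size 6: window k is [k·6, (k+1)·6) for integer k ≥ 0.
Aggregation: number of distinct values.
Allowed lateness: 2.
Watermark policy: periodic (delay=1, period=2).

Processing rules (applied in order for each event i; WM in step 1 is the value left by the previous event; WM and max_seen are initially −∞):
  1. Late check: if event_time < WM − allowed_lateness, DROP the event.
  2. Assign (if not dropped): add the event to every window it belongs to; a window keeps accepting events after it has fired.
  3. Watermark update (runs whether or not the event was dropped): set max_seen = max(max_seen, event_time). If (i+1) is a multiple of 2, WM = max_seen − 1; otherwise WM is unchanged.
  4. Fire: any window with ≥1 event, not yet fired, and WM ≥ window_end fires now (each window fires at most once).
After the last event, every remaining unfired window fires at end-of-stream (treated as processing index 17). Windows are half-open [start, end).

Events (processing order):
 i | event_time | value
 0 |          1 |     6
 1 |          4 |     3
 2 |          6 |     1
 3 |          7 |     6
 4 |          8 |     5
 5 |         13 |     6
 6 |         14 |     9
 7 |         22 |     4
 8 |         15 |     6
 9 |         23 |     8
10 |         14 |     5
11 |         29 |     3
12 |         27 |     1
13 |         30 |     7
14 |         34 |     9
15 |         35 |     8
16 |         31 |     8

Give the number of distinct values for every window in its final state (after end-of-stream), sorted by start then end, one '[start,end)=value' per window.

i=0 t=1 v=6: → [0,6); WM=−∞
i=1 t=4 v=3: → [0,6); WM=3
i=2 t=6 v=1: → [6,12); WM=3
i=3 t=7 v=6: → [6,12); WM=6; [0,6) fires=2
i=4 t=8 v=5: → [6,12); WM=6
i=5 t=13 v=6: → [12,18); WM=12; [6,12) fires=3
i=6 t=14 v=9: → [12,18); WM=12
i=7 t=22 v=4: → [18,24); WM=21; [12,18) fires=2
i=8 t=15 v=6: DROP (t<21-2); WM=21
i=9 t=23 v=8: → [18,24); WM=22
i=10 t=14 v=5: DROP (t<22-2); WM=22
i=11 t=29 v=3: → [24,30); WM=28; [18,24) fires=2
i=12 t=27 v=1: → [24,30); WM=28
i=13 t=30 v=7: → [30,36); WM=29
i=14 t=34 v=9: → [30,36); WM=29
i=15 t=35 v=8: → [30,36); WM=34; [24,30) fires=2
i=16 t=31 v=8: DROP (t<34-2); WM=34

[0,6)=2 [6,12)=3 [12,18)=2 [18,24)=2 [24,30)=2 [30,36)=3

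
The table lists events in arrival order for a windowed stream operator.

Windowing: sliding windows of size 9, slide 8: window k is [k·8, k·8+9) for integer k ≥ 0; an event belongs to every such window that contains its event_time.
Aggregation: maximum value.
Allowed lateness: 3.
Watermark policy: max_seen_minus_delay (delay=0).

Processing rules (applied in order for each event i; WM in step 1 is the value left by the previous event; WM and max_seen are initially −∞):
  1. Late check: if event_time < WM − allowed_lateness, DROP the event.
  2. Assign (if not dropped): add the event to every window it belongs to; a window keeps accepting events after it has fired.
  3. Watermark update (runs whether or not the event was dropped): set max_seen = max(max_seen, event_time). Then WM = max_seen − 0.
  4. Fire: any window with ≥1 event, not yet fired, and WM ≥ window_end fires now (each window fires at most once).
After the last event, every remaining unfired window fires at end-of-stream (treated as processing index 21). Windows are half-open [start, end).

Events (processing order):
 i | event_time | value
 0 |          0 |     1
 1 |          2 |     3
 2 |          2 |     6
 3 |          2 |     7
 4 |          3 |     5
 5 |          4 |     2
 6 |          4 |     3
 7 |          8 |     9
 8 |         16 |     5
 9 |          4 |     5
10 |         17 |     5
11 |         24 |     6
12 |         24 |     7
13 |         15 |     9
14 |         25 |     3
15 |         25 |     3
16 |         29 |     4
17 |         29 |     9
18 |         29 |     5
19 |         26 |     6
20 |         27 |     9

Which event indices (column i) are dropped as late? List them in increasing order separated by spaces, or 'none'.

9 13

i=0 t=0 v=1: → [0,9); WM=0
i=1 t=2 v=3: → [0,9); WM=2
i=2 t=2 v=6: → [0,9); WM=2
i=3 t=2 v=7: → [0,9); WM=2
i=4 t=3 v=5: → [0,9); WM=3
i=5 t=4 v=2: → [0,9); WM=4
i=6 t=4 v=3: → [0,9); WM=4
i=7 t=8 v=9: → [8,17),[0,9); WM=8
i=8 t=16 v=5: → [16,25),[8,17); WM=16; [0,9) fires=9
i=9 t=4 v=5: DROP (t<16-3); WM=16
i=10 t=17 v=5: → [16,25); WM=17; [8,17) fires=9
i=11 t=24 v=6: → [24,33),[16,25); WM=24
i=12 t=24 v=7: → [24,33),[16,25); WM=24
i=13 t=15 v=9: DROP (t<24-3); WM=24
i=14 t=25 v=3: → [24,33); WM=25; [16,25) fires=7
i=15 t=25 v=3: → [24,33); WM=25
i=16 t=29 v=4: → [24,33); WM=29
i=17 t=29 v=9: → [24,33); WM=29
i=18 t=29 v=5: → [24,33); WM=29
i=19 t=26 v=6: → [24,33); WM=29
i=20 t=27 v=9: → [24,33); WM=29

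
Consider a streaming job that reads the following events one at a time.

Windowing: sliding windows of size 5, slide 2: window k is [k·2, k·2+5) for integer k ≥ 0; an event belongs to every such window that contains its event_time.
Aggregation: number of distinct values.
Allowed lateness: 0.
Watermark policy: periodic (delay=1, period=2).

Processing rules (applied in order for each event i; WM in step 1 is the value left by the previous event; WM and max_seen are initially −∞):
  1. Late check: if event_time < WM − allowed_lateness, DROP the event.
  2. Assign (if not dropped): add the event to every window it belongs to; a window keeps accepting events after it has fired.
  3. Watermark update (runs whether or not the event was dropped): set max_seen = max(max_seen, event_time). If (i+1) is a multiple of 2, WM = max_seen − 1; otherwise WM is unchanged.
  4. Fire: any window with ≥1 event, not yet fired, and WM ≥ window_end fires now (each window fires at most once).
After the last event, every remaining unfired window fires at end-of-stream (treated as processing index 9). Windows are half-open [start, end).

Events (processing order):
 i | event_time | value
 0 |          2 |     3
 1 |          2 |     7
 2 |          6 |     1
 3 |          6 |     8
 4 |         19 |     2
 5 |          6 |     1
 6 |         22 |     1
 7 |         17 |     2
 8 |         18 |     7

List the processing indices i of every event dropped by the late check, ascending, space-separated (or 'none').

7 8

i=0 t=2 v=3: → [2,7),[0,5); WM=−∞
i=1 t=2 v=7: → [2,7),[0,5); WM=1
i=2 t=6 v=1: → [6,11),[4,9),[2,7); WM=1
i=3 t=6 v=8: → [6,11),[4,9),[2,7); WM=5; [0,5) fires=2
i=4 t=19 v=2: → [18,23),[16,21); WM=5
i=5 t=6 v=1: → [6,11),[4,9),[2,7); WM=18; [2,7) fires=4 [4,9) fires=2 [6,11) fires=2
i=6 t=22 v=1: → [22,27),[20,25),[18,23); WM=18
i=7 t=17 v=2: DROP (t<18-0); WM=21; [16,21) fires=1
i=8 t=18 v=7: DROP (t<21-0); WM=21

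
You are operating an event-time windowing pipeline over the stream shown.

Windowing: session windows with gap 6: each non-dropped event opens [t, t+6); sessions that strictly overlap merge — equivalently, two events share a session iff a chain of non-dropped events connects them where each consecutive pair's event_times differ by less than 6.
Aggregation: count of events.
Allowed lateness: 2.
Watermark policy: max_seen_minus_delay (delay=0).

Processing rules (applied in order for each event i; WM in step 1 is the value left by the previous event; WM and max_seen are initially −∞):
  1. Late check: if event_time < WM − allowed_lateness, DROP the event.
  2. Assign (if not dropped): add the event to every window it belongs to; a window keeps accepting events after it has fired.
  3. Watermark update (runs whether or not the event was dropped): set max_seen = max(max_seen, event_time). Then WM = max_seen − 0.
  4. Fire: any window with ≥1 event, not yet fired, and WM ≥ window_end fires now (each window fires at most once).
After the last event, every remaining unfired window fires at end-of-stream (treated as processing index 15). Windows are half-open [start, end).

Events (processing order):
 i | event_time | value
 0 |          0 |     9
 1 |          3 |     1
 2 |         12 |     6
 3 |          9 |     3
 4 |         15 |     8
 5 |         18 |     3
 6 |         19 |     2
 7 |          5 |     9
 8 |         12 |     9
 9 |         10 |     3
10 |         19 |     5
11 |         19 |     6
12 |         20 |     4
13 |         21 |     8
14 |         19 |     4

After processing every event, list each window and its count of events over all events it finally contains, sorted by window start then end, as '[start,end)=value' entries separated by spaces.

[0,9)=2 [12,27)=9

i=0 t=0 v=9: → [0,6); WM=0
i=1 t=3 v=1: → [0,9); WM=3
i=2 t=12 v=6: → [12,18); WM=12
i=3 t=9 v=3: DROP (t<12-2); WM=12
i=4 t=15 v=8: → [12,21); WM=15
i=5 t=18 v=3: → [12,24); WM=18
i=6 t=19 v=2: → [12,25); WM=19
i=7 t=5 v=9: DROP (t<19-2); WM=19
i=8 t=12 v=9: DROP (t<19-2); WM=19
i=9 t=10 v=3: DROP (t<19-2); WM=19
i=10 t=19 v=5: → [12,25); WM=19
i=11 t=19 v=6: → [12,25); WM=19
i=12 t=20 v=4: → [12,26); WM=20
i=13 t=21 v=8: → [12,27); WM=21
i=14 t=19 v=4: → [12,27); WM=21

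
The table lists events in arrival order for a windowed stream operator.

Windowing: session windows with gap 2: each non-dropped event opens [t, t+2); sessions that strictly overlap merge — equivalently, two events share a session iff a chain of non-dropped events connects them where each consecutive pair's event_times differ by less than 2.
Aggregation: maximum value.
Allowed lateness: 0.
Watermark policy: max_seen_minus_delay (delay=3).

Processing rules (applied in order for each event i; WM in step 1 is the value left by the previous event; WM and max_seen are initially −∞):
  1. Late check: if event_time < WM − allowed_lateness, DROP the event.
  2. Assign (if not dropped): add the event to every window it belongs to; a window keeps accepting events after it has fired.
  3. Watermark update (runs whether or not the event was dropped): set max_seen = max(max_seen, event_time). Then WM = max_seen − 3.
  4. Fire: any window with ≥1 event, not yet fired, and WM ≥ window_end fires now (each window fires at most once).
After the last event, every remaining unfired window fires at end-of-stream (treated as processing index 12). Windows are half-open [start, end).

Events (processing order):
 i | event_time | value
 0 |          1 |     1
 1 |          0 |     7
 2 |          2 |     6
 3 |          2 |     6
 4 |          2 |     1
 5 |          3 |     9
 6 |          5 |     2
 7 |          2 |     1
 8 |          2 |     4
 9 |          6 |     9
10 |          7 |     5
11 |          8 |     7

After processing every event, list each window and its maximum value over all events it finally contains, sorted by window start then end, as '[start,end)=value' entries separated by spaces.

[0,5)=9 [5,10)=9

i=0 t=1 v=1: → [1,3); WM=-2
i=1 t=0 v=7: → [0,3); WM=-2
i=2 t=2 v=6: → [0,4); WM=-1
i=3 t=2 v=6: → [0,4); WM=-1
i=4 t=2 v=1: → [0,4); WM=-1
i=5 t=3 v=9: → [0,5); WM=0
i=6 t=5 v=2: → [5,7); WM=2
i=7 t=2 v=1: → [0,5); WM=2
i=8 t=2 v=4: → [0,5); WM=2
i=9 t=6 v=9: → [5,8); WM=3
i=10 t=7 v=5: → [5,9); WM=4
i=11 t=8 v=7: → [5,10); WM=5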